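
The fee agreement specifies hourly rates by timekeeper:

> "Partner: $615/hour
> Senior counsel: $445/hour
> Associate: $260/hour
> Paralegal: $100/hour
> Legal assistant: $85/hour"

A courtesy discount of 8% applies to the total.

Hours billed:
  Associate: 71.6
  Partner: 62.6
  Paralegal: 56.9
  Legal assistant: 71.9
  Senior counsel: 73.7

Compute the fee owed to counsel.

$93,575.96

Partner: 62.6 × $615 = $38,499.00
Senior counsel: 73.7 × $445 = $32,796.50
Associate: 71.6 × $260 = $18,616.00
Paralegal: 56.9 × $100 = $5,690.00
Legal assistant: 71.9 × $85 = $6,111.50
Subtotal: $101,713.00
Less 8% discount: −$8,137.04
Total: $101,713.00 − $8,137.04 = $93,575.96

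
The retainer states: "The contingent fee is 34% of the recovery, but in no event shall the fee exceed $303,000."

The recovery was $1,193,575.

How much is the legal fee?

$303,000.00

34% of $1,193,575 = $405,815.50
That exceeds the $303,000 cap, so the fee is capped at $303,000.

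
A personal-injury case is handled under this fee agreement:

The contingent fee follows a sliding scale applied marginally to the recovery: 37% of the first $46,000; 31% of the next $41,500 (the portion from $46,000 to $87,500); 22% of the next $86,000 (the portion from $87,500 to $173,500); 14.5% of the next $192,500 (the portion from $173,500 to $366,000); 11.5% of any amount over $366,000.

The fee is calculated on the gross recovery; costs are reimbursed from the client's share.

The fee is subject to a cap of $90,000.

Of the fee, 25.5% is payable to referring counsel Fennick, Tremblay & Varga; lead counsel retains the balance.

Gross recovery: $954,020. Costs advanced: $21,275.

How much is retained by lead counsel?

Fee base is the gross recovery, $954,020; costs are reimbursed separately.
First $46,000 at 37% = $17,020.00
Next $41,500 at 31% = $12,865.00
Next $86,000 at 22% = $18,920.00
Next $192,500 at 14.5% = $27,912.50
Remaining $588,020 at 11.5% = $67,622.30
Fee: $17,020.00 + $12,865.00 + $18,920.00 + $27,912.50 + $67,622.30 = $144,339.80
$144,339.80 exceeds the $90,000 cap, so the fee is capped at $90,000.00.
Referral share: 25.5% of $90,000.00 = $22,950.00; lead counsel retains $90,000.00 − $22,950.00 = $67,050.00.

$67,050.00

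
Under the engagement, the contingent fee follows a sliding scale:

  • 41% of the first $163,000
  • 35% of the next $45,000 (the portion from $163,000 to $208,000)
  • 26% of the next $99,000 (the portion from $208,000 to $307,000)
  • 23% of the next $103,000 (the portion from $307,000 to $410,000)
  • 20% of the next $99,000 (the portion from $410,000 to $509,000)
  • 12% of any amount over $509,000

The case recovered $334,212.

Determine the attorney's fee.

$114,578.76

First $163,000 at 41% = $66,830.00
Next $45,000 at 35% = $15,750.00
Next $99,000 at 26% = $25,740.00
Remaining $27,212 at 23% = $6,258.76
Fee: $66,830.00 + $15,750.00 + $25,740.00 + $6,258.76 = $114,578.76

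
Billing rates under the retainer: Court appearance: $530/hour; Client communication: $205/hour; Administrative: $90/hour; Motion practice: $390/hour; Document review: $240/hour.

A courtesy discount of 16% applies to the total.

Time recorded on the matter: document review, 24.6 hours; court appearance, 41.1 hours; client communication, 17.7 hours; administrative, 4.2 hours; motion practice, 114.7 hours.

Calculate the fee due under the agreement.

$64,198.26

Court appearance: 41.1 × $530 = $21,783.00
Client communication: 17.7 × $205 = $3,628.50
Administrative: 4.2 × $90 = $378.00
Motion practice: 114.7 × $390 = $44,733.00
Document review: 24.6 × $240 = $5,904.00
Subtotal: $76,426.50
Less 16% discount: −$12,228.24
Total: $76,426.50 − $12,228.24 = $64,198.26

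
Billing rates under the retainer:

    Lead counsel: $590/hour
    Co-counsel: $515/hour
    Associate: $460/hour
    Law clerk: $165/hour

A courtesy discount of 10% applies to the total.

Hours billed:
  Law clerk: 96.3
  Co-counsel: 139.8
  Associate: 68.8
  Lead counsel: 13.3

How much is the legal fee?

Lead counsel: 13.3 × $590 = $7,847.00
Co-counsel: 139.8 × $515 = $71,997.00
Associate: 68.8 × $460 = $31,648.00
Law clerk: 96.3 × $165 = $15,889.50
Subtotal: $127,381.50
Less 10% discount: −$12,738.15
Total: $127,381.50 − $12,738.15 = $114,643.35

$114,643.35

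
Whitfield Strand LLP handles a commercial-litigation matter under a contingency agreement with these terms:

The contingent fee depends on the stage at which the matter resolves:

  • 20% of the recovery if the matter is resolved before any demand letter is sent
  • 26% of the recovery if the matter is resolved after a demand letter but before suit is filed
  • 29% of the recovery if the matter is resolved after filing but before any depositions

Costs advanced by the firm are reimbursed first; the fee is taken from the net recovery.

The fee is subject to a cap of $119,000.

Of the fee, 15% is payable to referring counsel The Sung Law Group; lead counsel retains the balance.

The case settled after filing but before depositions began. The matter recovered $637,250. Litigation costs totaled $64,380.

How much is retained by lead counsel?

$101,150.00

Fee base (net of costs): $637,250 − $64,380 = $572,870
The matter settled after filing but before depositions began, so the 29% rate applies.
$572,870 × 29% = $166,132.30
$166,132.30 exceeds the $119,000 cap, so the fee is capped at $119,000.00.
Referral share: 15% of $119,000.00 = $17,850.00; lead counsel retains $119,000.00 − $17,850.00 = $101,150.00.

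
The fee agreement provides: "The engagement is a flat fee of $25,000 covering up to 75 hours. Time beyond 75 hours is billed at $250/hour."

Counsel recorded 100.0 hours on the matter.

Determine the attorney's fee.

$31,250.00

Flat fee: $25,000.00
Excess hours: 100.0 − 75 = 25.0
Overrun: 25.0 × $250 = $6,250.00
Total: $25,000.00 + $6,250.00 = $31,250.00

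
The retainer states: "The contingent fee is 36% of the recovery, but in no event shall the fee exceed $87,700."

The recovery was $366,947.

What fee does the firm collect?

36% of $366,947 = $132,100.92
That exceeds the $87,700 cap, so the fee is capped at $87,700.

$87,700.00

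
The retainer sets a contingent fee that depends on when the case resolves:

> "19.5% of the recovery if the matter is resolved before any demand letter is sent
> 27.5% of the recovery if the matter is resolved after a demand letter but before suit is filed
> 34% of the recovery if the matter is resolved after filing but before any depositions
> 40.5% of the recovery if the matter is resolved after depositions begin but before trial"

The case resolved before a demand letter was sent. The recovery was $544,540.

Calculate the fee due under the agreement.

The matter resolved before a demand letter was sent, so the 19.5% rate applies.
$544,540 × 19.5% = $106,185.30

$106,185.30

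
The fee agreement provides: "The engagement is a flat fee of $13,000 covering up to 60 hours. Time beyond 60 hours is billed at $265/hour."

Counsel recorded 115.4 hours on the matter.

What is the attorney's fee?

Flat fee: $13,000.00
Excess hours: 115.4 − 60 = 55.4
Overrun: 55.4 × $265 = $14,681.00
Total: $13,000.00 + $14,681.00 = $27,681.00

$27,681.00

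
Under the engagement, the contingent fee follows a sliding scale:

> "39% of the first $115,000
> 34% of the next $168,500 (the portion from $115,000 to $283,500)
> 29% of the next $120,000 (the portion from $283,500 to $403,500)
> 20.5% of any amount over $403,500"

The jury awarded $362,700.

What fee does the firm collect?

$125,108.00

First $115,000 at 39% = $44,850.00
Next $168,500 at 34% = $57,290.00
Remaining $79,200 at 29% = $22,968.00
Fee: $44,850.00 + $57,290.00 + $22,968.00 = $125,108.00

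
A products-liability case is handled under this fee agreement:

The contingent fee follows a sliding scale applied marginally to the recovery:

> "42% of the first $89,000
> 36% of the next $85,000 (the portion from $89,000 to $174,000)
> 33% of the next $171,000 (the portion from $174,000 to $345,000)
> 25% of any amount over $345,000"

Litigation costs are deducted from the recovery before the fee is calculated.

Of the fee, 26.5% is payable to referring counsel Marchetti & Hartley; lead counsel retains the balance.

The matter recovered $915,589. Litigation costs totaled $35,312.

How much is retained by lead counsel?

Fee base (net of costs): $915,589 − $35,312 = $880,277
First $89,000 at 42% = $37,380.00
Next $85,000 at 36% = $30,600.00
Next $171,000 at 33% = $56,430.00
Remaining $535,277 at 25% = $133,819.25
Fee: $37,380.00 + $30,600.00 + $56,430.00 + $133,819.25 = $258,229.25
Referral share: 26.5% of $258,229.25 = $68,430.75; lead counsel retains $258,229.25 − $68,430.75 = $189,798.50.

$189,798.50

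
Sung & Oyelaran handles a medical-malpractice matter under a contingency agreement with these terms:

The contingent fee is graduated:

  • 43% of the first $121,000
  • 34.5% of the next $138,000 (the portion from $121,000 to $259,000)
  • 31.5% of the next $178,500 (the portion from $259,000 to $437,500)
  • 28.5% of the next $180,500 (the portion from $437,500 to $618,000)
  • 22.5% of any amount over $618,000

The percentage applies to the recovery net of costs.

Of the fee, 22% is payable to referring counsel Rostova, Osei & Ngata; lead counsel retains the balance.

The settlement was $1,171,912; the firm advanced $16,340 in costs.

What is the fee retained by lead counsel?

$256,045.69

Fee base (net of costs): $1,171,912 − $16,340 = $1,155,572
First $121,000 at 43% = $52,030.00
Next $138,000 at 34.5% = $47,610.00
Next $178,500 at 31.5% = $56,227.50
Next $180,500 at 28.5% = $51,442.50
Remaining $537,572 at 22.5% = $120,953.70
Fee: $52,030.00 + $47,610.00 + $56,227.50 + $51,442.50 + $120,953.70 = $328,263.70
Referral share: 22% of $328,263.70 = $72,218.01; lead counsel retains $328,263.70 − $72,218.01 = $256,045.69.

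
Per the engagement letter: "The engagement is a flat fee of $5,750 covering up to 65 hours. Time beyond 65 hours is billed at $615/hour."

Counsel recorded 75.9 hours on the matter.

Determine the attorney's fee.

Flat fee: $5,750.00
Excess hours: 75.9 − 65 = 10.9
Overrun: 10.9 × $615 = $6,703.50
Total: $5,750.00 + $6,703.50 = $12,453.50

$12,453.50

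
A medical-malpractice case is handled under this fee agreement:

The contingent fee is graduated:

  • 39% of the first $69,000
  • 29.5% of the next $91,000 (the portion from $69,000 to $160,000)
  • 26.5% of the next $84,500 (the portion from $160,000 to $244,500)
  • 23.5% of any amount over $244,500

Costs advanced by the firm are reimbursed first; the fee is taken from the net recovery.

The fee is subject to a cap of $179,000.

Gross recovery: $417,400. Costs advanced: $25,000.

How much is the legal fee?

Fee base (net of costs): $417,400 − $25,000 = $392,400
First $69,000 at 39% = $26,910.00
Next $91,000 at 29.5% = $26,845.00
Next $84,500 at 26.5% = $22,392.50
Remaining $147,900 at 23.5% = $34,756.50
Fee: $26,910.00 + $26,845.00 + $22,392.50 + $34,756.50 = $110,904.00
$110,904.00 is under the $179,000 cap.

$110,904.00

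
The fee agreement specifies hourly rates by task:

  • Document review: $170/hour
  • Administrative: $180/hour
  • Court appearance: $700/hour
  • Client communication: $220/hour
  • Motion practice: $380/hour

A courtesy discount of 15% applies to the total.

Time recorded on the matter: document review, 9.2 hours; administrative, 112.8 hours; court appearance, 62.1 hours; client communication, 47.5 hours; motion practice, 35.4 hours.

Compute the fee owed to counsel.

$75,854.00

Document review: 9.2 × $170 = $1,564.00
Administrative: 112.8 × $180 = $20,304.00
Court appearance: 62.1 × $700 = $43,470.00
Client communication: 47.5 × $220 = $10,450.00
Motion practice: 35.4 × $380 = $13,452.00
Subtotal: $89,240.00
Less 15% discount: −$13,386.00
Total: $89,240.00 − $13,386.00 = $75,854.00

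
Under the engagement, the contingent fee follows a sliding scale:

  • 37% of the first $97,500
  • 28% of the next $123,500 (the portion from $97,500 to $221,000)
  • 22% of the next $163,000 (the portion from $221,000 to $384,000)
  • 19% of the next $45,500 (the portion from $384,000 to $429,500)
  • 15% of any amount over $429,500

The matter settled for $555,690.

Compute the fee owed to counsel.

$134,088.50

First $97,500 at 37% = $36,075.00
Next $123,500 at 28% = $34,580.00
Next $163,000 at 22% = $35,860.00
Next $45,500 at 19% = $8,645.00
Remaining $126,190 at 15% = $18,928.50
Fee: $36,075.00 + $34,580.00 + $35,860.00 + $8,645.00 + $18,928.50 = $134,088.50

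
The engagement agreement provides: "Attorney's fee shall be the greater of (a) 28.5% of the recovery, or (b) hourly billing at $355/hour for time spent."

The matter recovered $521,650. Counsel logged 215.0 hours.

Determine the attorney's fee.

$148,670.25

(a) 28.5% of $521,650 = $148,670.25
(b) 215.0 × $355 = $76,325.00
The greater is (a): $148,670.25.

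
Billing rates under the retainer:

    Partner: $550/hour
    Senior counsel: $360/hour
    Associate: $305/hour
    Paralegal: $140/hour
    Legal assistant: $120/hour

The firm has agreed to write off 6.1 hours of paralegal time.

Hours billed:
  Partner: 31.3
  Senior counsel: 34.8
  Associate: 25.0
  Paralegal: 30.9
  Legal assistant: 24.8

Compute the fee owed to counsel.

$43,816.00

Partner: 31.3 × $550 = $17,215.00
Senior counsel: 34.8 × $360 = $12,528.00
Associate: 25.0 × $305 = $7,625.00
Paralegal: 30.9 × $140 = $4,326.00
Legal assistant: 24.8 × $120 = $2,976.00
Subtotal: $44,670.00
Write-off: 6.1 × $140 = $854.00
Total: $44,670.00 − $854.00 = $43,816.00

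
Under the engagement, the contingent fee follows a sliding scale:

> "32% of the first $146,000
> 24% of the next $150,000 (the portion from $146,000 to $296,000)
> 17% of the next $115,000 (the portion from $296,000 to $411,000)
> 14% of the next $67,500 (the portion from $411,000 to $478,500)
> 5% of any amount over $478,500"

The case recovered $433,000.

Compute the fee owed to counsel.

$105,350.00

First $146,000 at 32% = $46,720.00
Next $150,000 at 24% = $36,000.00
Next $115,000 at 17% = $19,550.00
Remaining $22,000 at 14% = $3,080.00
Fee: $46,720.00 + $36,000.00 + $19,550.00 + $3,080.00 = $105,350.00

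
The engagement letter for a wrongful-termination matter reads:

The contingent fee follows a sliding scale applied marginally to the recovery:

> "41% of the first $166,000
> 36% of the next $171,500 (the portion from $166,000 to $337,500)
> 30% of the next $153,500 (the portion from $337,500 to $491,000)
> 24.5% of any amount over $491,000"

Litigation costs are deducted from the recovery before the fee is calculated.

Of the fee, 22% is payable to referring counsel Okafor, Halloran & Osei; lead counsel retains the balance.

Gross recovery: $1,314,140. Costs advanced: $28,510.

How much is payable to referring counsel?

Fee base (net of costs): $1,314,140 − $28,510 = $1,285,630
First $166,000 at 41% = $68,060.00
Next $171,500 at 36% = $61,740.00
Next $153,500 at 30% = $46,050.00
Remaining $794,630 at 24.5% = $194,684.35
Fee: $68,060.00 + $61,740.00 + $46,050.00 + $194,684.35 = $370,534.35
Referral share: 22% of $370,534.35 = $81,517.56; lead counsel retains $370,534.35 − $81,517.56 = $289,016.79.

$81,517.56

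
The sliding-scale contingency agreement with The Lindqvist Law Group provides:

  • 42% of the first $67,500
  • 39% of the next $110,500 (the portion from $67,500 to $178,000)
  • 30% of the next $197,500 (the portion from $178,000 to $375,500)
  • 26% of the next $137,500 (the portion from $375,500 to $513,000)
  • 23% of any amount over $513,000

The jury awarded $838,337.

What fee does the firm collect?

First $67,500 at 42% = $28,350.00
Next $110,500 at 39% = $43,095.00
Next $197,500 at 30% = $59,250.00
Next $137,500 at 26% = $35,750.00
Remaining $325,337 at 23% = $74,827.51
Fee: $28,350.00 + $43,095.00 + $59,250.00 + $35,750.00 + $74,827.51 = $241,272.51

$241,272.51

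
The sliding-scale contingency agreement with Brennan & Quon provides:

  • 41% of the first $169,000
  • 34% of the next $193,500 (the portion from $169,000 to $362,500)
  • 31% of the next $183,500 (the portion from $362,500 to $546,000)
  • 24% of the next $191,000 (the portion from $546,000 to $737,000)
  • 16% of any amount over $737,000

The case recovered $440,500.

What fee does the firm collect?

First $169,000 at 41% = $69,290.00
Next $193,500 at 34% = $65,790.00
Remaining $78,000 at 31% = $24,180.00
Fee: $69,290.00 + $65,790.00 + $24,180.00 = $159,260.00

$159,260.00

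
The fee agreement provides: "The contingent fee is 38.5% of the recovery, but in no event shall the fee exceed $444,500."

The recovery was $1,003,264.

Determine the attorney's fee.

38.5% of $1,003,264 = $386,256.64
That is under the $444,500 cap.

$386,256.64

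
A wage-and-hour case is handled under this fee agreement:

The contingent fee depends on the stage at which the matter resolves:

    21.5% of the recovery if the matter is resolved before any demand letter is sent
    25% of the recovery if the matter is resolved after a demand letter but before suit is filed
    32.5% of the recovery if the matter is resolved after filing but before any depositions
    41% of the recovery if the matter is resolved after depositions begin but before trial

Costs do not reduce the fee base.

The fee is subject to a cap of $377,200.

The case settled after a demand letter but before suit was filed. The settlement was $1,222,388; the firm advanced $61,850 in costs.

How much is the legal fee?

Fee base is the gross recovery, $1,222,388; costs are reimbursed separately.
The matter settled after a demand letter but before suit was filed, so the 25% rate applies.
$1,222,388 × 25% = $305,597.00
$305,597.00 is under the $377,200 cap.

$305,597.00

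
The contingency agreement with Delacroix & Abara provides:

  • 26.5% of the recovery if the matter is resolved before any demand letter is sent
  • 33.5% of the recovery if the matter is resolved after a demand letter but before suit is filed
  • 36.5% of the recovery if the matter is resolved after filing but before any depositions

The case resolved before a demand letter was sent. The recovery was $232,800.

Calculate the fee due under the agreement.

The matter resolved before a demand letter was sent, so the 26.5% rate applies.
$232,800 × 26.5% = $61,692.00

$61,692.00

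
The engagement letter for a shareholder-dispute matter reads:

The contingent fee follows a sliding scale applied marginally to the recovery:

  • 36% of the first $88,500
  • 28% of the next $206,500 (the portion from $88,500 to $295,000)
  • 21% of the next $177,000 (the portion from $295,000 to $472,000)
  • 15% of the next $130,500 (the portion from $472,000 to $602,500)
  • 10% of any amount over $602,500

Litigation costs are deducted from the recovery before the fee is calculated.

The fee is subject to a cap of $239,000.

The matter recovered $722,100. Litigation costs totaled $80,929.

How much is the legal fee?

Fee base (net of costs): $722,100 − $80,929 = $641,171
First $88,500 at 36% = $31,860.00
Next $206,500 at 28% = $57,820.00
Next $177,000 at 21% = $37,170.00
Next $130,500 at 15% = $19,575.00
Remaining $38,671 at 10% = $3,867.10
Fee: $31,860.00 + $57,820.00 + $37,170.00 + $19,575.00 + $3,867.10 = $150,292.10
$150,292.10 is under the $239,000 cap.

$150,292.10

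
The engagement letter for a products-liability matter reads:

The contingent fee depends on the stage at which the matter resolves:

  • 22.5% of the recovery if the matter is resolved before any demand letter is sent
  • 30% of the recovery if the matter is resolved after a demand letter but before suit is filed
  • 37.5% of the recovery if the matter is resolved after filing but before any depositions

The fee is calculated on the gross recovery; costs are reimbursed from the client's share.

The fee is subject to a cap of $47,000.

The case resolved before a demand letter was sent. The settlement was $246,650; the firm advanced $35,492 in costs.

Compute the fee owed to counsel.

$47,000.00

Fee base is the gross recovery, $246,650; costs are reimbursed separately.
The matter resolved before a demand letter was sent, so the 22.5% rate applies.
$246,650 × 22.5% = $55,496.25
$55,496.25 exceeds the $47,000 cap, so the fee is capped at $47,000.00.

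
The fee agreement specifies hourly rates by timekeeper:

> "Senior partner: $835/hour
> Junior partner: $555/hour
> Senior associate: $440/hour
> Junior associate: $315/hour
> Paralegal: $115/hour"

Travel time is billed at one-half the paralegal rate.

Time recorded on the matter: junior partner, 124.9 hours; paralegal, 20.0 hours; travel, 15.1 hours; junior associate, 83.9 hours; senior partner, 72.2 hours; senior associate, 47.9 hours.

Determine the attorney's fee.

$180,279.25

Senior partner: 72.2 × $835 = $60,287.00
Junior partner: 124.9 × $555 = $69,319.50
Senior associate: 47.9 × $440 = $21,076.00
Junior associate: 83.9 × $315 = $26,428.50
Paralegal: 20.0 × $115 = $2,300.00
Subtotal: $60,287.00 + $69,319.50 + $21,076.00 + $26,428.50 + $2,300.00 = $179,411.00
Travel: 15.1 × ($115 ÷ 2) = 15.1 × $57.50 = $868.25
Total: $179,411.00 + $868.25 = $180,279.25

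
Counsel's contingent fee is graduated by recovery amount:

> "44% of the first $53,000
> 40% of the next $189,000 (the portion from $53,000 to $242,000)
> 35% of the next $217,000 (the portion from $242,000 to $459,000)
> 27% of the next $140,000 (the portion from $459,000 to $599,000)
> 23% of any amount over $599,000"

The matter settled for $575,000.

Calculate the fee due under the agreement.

First $53,000 at 44% = $23,320.00
Next $189,000 at 40% = $75,600.00
Next $217,000 at 35% = $75,950.00
Remaining $116,000 at 27% = $31,320.00
Fee: $23,320.00 + $75,600.00 + $75,950.00 + $31,320.00 = $206,190.00

$206,190.00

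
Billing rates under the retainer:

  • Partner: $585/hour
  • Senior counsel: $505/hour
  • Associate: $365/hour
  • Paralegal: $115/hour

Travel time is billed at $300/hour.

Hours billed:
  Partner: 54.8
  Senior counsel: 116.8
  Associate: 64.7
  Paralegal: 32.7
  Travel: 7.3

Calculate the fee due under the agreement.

Partner: 54.8 × $585 = $32,058.00
Senior counsel: 116.8 × $505 = $58,984.00
Associate: 64.7 × $365 = $23,615.50
Paralegal: 32.7 × $115 = $3,760.50
Subtotal: $32,058.00 + $58,984.00 + $23,615.50 + $3,760.50 = $118,418.00
Travel: 7.3 × $300 = $2,190.00
Total: $118,418.00 + $2,190.00 = $120,608.00

$120,608.00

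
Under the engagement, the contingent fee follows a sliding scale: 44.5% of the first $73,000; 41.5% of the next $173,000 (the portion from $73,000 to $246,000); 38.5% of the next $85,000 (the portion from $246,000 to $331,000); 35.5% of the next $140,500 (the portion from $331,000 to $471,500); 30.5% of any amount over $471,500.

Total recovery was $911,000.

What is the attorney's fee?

$320,930.00

First $73,000 at 44.5% = $32,485.00
Next $173,000 at 41.5% = $71,795.00
Next $85,000 at 38.5% = $32,725.00
Next $140,500 at 35.5% = $49,877.50
Remaining $439,500 at 30.5% = $134,047.50
Fee: $32,485.00 + $71,795.00 + $32,725.00 + $49,877.50 + $134,047.50 = $320,930.00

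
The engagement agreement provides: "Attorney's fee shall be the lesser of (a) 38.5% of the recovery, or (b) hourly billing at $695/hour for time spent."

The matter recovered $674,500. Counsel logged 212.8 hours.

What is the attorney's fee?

$147,896.00

(a) 38.5% of $674,500 = $259,682.50
(b) 212.8 × $695 = $147,896.00
The lesser is (b): $147,896.00.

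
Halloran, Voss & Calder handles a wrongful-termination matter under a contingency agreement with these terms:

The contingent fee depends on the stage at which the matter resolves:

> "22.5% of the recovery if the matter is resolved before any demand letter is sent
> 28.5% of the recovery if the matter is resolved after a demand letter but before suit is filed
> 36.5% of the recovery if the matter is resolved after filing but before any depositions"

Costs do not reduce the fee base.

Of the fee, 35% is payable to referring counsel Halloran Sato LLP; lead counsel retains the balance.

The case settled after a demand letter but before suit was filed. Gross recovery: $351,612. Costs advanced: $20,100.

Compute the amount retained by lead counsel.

$65,136.12

Fee base is the gross recovery, $351,612; costs are reimbursed separately.
The matter settled after a demand letter but before suit was filed, so the 28.5% rate applies.
$351,612 × 28.5% = $100,209.42
Referral share: 35% of $100,209.42 = $35,073.30; lead counsel retains $100,209.42 − $35,073.30 = $65,136.12.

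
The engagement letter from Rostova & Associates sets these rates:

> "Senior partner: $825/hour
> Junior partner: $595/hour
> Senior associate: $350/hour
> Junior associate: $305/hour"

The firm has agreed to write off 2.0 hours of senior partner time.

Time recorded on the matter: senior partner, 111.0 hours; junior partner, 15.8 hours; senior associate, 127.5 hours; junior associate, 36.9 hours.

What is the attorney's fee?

$155,205.50

Senior partner: 111.0 × $825 = $91,575.00
Junior partner: 15.8 × $595 = $9,401.00
Senior associate: 127.5 × $350 = $44,625.00
Junior associate: 36.9 × $305 = $11,254.50
Subtotal: $156,855.50
Write-off: 2.0 × $825 = $1,650.00
Total: $156,855.50 − $1,650.00 = $155,205.50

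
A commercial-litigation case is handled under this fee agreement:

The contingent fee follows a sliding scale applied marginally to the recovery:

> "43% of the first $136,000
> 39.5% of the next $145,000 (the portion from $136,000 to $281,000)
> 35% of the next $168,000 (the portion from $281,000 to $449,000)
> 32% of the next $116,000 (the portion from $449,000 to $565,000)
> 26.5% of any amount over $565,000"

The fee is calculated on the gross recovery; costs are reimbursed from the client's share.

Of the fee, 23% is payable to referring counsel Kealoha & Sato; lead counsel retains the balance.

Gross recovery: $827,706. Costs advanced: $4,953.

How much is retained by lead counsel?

Fee base is the gross recovery, $827,706; costs are reimbursed separately.
First $136,000 at 43% = $58,480.00
Next $145,000 at 39.5% = $57,275.00
Next $168,000 at 35% = $58,800.00
Next $116,000 at 32% = $37,120.00
Remaining $262,706 at 26.5% = $69,617.09
Fee: $58,480.00 + $57,275.00 + $58,800.00 + $37,120.00 + $69,617.09 = $281,292.09
Referral share: 23% of $281,292.09 = $64,697.18; lead counsel retains $281,292.09 − $64,697.18 = $216,594.91.

$216,594.91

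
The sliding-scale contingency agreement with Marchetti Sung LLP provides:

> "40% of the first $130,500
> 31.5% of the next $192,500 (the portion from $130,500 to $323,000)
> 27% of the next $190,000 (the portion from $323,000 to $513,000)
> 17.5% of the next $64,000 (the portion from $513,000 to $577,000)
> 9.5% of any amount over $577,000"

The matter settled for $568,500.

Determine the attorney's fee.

$173,850.00

First $130,500 at 40% = $52,200.00
Next $192,500 at 31.5% = $60,637.50
Next $190,000 at 27% = $51,300.00
Remaining $55,500 at 17.5% = $9,712.50
Fee: $52,200.00 + $60,637.50 + $51,300.00 + $9,712.50 = $173,850.00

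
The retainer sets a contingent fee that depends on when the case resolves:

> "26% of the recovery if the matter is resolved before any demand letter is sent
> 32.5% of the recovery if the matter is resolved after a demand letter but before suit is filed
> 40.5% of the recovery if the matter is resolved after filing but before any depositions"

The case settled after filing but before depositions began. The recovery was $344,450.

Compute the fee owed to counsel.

$139,502.25

The matter settled after filing but before depositions began, so the 40.5% rate applies.
$344,450 × 40.5% = $139,502.25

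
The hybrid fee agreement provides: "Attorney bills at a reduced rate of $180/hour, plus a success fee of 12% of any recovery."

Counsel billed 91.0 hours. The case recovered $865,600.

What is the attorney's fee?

Hourly: 91.0 × $180 = $16,380.00
Success fee: 12% of $865,600 = $103,872.00
Total: $16,380.00 + $103,872.00 = $120,252.00

$120,252.00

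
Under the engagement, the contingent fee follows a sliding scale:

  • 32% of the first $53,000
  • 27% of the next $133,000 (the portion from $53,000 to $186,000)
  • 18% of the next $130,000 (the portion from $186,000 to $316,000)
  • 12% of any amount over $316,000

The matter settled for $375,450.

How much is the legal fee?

First $53,000 at 32% = $16,960.00
Next $133,000 at 27% = $35,910.00
Next $130,000 at 18% = $23,400.00
Remaining $59,450 at 12% = $7,134.00
Fee: $16,960.00 + $35,910.00 + $23,400.00 + $7,134.00 = $83,404.00

$83,404.00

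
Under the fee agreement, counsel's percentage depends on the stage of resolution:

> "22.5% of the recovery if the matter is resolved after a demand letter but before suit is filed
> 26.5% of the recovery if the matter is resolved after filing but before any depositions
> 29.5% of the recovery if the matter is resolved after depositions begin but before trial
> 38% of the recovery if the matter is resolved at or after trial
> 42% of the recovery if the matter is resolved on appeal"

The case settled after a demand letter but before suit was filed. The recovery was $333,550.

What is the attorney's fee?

The matter settled after a demand letter but before suit was filed, so the 22.5% rate applies.
$333,550 × 22.5% = $75,048.75

$75,048.75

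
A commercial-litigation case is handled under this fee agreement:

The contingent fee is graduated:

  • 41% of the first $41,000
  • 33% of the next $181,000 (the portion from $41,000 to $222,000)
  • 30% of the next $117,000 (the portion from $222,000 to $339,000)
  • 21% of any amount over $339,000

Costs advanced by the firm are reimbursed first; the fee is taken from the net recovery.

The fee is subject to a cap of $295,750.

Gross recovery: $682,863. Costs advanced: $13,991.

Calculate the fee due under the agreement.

Fee base (net of costs): $682,863 − $13,991 = $668,872
First $41,000 at 41% = $16,810.00
Next $181,000 at 33% = $59,730.00
Next $117,000 at 30% = $35,100.00
Remaining $329,872 at 21% = $69,273.12
Fee: $16,810.00 + $59,730.00 + $35,100.00 + $69,273.12 = $180,913.12
$180,913.12 is under the $295,750 cap.

$180,913.12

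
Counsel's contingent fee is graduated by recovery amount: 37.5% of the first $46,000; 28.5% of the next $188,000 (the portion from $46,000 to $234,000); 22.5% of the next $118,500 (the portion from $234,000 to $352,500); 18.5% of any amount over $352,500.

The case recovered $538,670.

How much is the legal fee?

$131,933.95

First $46,000 at 37.5% = $17,250.00
Next $188,000 at 28.5% = $53,580.00
Next $118,500 at 22.5% = $26,662.50
Remaining $186,170 at 18.5% = $34,441.45
Fee: $17,250.00 + $53,580.00 + $26,662.50 + $34,441.45 = $131,933.95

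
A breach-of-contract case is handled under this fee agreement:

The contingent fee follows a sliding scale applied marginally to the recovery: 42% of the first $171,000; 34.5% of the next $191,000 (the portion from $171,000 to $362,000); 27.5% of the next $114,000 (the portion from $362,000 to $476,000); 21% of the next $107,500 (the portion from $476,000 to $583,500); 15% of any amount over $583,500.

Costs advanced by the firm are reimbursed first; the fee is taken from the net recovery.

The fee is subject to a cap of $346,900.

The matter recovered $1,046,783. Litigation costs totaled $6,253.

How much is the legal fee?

$260,194.50

Fee base (net of costs): $1,046,783 − $6,253 = $1,040,530
First $171,000 at 42% = $71,820.00
Next $191,000 at 34.5% = $65,895.00
Next $114,000 at 27.5% = $31,350.00
Next $107,500 at 21% = $22,575.00
Remaining $457,030 at 15% = $68,554.50
Fee: $71,820.00 + $65,895.00 + $31,350.00 + $22,575.00 + $68,554.50 = $260,194.50
$260,194.50 is under the $346,900 cap.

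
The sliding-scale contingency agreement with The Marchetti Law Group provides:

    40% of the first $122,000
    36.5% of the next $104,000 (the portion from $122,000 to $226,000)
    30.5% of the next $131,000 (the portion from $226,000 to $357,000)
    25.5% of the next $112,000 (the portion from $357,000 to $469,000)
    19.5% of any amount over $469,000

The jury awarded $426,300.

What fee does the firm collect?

$144,386.50

First $122,000 at 40% = $48,800.00
Next $104,000 at 36.5% = $37,960.00
Next $131,000 at 30.5% = $39,955.00
Remaining $69,300 at 25.5% = $17,671.50
Fee: $48,800.00 + $37,960.00 + $39,955.00 + $17,671.50 = $144,386.50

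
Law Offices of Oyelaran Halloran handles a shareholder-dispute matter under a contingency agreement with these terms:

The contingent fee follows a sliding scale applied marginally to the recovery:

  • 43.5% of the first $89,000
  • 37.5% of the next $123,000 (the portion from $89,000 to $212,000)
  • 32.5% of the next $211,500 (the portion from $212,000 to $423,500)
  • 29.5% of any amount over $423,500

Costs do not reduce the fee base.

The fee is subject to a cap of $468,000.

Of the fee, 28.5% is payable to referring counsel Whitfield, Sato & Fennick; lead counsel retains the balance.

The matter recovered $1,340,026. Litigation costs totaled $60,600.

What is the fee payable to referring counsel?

$120,826.51

Fee base is the gross recovery, $1,340,026; costs are reimbursed separately.
First $89,000 at 43.5% = $38,715.00
Next $123,000 at 37.5% = $46,125.00
Next $211,500 at 32.5% = $68,737.50
Remaining $916,526 at 29.5% = $270,375.17
Fee: $38,715.00 + $46,125.00 + $68,737.50 + $270,375.17 = $423,952.67
$423,952.67 is under the $468,000 cap.
Referral share: 28.5% of $423,952.67 = $120,826.51; lead counsel retains $423,952.67 − $120,826.51 = $303,126.16.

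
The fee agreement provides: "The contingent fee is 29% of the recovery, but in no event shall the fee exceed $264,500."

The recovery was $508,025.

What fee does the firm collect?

$147,327.25

29% of $508,025 = $147,327.25
That is under the $264,500 cap.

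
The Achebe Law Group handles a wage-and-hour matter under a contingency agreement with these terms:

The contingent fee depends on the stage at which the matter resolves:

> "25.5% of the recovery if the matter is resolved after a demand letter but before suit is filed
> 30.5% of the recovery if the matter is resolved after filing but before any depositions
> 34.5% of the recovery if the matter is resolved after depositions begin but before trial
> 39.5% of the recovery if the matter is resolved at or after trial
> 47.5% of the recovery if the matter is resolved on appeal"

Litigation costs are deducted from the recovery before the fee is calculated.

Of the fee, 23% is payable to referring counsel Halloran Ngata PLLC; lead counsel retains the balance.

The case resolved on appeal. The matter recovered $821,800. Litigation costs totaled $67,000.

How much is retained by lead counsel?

Fee base (net of costs): $821,800 − $67,000 = $754,800
The matter resolved on appeal, so the 47.5% rate applies.
$754,800 × 47.5% = $358,530.00
Referral share: 23% of $358,530.00 = $82,461.90; lead counsel retains $358,530.00 − $82,461.90 = $276,068.10.

$276,068.10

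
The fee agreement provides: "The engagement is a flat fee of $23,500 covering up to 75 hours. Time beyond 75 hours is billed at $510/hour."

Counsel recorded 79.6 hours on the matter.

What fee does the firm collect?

$25,846.00

Flat fee: $23,500.00
Excess hours: 79.6 − 75 = 4.6
Overrun: 4.6 × $510 = $2,346.00
Total: $23,500.00 + $2,346.00 = $25,846.00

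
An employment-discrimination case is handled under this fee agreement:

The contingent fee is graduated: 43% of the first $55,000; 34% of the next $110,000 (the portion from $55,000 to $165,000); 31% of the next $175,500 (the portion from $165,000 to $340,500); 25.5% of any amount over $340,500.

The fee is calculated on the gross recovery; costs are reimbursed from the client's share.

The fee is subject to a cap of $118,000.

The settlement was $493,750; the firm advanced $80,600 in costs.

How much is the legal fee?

Fee base is the gross recovery, $493,750; costs are reimbursed separately.
First $55,000 at 43% = $23,650.00
Next $110,000 at 34% = $37,400.00
Next $175,500 at 31% = $54,405.00
Remaining $153,250 at 25.5% = $39,078.75
Fee: $23,650.00 + $37,400.00 + $54,405.00 + $39,078.75 = $154,533.75
$154,533.75 exceeds the $118,000 cap, so the fee is capped at $118,000.00.

$118,000.00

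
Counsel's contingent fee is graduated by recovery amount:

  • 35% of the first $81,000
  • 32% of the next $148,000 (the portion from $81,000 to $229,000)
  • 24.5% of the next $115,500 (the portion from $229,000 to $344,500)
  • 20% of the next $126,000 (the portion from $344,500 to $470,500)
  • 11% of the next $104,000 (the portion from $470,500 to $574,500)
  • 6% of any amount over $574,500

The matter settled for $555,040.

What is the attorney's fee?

$138,506.90

First $81,000 at 35% = $28,350.00
Next $148,000 at 32% = $47,360.00
Next $115,500 at 24.5% = $28,297.50
Next $126,000 at 20% = $25,200.00
Remaining $84,540 at 11% = $9,299.40
Fee: $28,350.00 + $47,360.00 + $28,297.50 + $25,200.00 + $9,299.40 = $138,506.90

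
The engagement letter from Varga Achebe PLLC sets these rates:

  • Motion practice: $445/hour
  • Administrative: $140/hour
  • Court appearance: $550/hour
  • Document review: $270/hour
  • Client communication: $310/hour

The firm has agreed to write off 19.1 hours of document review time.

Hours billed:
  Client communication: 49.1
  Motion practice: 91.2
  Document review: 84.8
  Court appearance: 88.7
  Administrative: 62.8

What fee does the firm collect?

Motion practice: 91.2 × $445 = $40,584.00
Administrative: 62.8 × $140 = $8,792.00
Court appearance: 88.7 × $550 = $48,785.00
Document review: 84.8 × $270 = $22,896.00
Client communication: 49.1 × $310 = $15,221.00
Subtotal: $136,278.00
Write-off: 19.1 × $270 = $5,157.00
Total: $136,278.00 − $5,157.00 = $131,121.00

$131,121.00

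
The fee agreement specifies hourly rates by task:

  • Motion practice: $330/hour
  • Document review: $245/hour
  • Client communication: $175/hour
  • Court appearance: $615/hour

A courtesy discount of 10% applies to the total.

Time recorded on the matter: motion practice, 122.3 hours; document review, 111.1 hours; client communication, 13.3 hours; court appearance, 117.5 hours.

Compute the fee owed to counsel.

Motion practice: 122.3 × $330 = $40,359.00
Document review: 111.1 × $245 = $27,219.50
Client communication: 13.3 × $175 = $2,327.50
Court appearance: 117.5 × $615 = $72,262.50
Subtotal: $142,168.50
Less 10% discount: −$14,216.85
Total: $142,168.50 − $14,216.85 = $127,951.65

$127,951.65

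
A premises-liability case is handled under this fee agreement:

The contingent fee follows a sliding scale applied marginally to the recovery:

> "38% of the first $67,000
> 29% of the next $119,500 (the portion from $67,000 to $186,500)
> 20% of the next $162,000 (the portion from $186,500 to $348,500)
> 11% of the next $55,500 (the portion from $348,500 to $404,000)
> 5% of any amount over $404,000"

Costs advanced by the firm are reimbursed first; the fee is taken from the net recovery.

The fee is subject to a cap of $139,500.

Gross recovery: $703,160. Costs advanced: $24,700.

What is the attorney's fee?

Fee base (net of costs): $703,160 − $24,700 = $678,460
First $67,000 at 38% = $25,460.00
Next $119,500 at 29% = $34,655.00
Next $162,000 at 20% = $32,400.00
Next $55,500 at 11% = $6,105.00
Remaining $274,460 at 5% = $13,723.00
Fee: $25,460.00 + $34,655.00 + $32,400.00 + $6,105.00 + $13,723.00 = $112,343.00
$112,343.00 is under the $139,500 cap.

$112,343.00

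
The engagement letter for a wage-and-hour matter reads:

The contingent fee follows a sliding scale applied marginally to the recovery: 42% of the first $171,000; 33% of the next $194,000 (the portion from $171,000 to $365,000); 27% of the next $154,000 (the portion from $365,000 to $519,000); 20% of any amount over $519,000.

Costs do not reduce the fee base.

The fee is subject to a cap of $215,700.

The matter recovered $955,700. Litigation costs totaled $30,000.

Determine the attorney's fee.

$215,700.00

Fee base is the gross recovery, $955,700; costs are reimbursed separately.
First $171,000 at 42% = $71,820.00
Next $194,000 at 33% = $64,020.00
Next $154,000 at 27% = $41,580.00
Remaining $436,700 at 20% = $87,340.00
Fee: $71,820.00 + $64,020.00 + $41,580.00 + $87,340.00 = $264,760.00
$264,760.00 exceeds the $215,700 cap, so the fee is capped at $215,700.00.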